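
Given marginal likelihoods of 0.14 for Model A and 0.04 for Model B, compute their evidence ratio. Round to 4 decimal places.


Ratio = ML(A) / ML(B) = 0.14/0.04
= 3.5

3.5


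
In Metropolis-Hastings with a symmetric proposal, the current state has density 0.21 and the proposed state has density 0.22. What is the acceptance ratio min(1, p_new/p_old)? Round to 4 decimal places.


Ratio = p_new / p_old = 0.22 / 0.21 = 1.0476
Acceptance = min(1, 1.0476) = 1.0

1.0


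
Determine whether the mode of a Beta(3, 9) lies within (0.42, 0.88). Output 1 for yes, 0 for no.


First find the mode: (a-1)/(a+b-2) = 0.2
Is 0.2 in (0.42, 0.88)? 0

0


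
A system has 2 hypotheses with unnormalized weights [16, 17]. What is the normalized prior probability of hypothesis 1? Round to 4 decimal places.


The normalized prior is the weight divided by the total.
Total weight = 33
P(H1) = 16 / 33 = 0.4848

0.4848


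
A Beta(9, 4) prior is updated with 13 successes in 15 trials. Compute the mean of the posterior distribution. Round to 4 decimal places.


After update: Beta(22, 6)
Mean = 22 / (22 + 6) = 22 / 28
= 0.7857

0.7857


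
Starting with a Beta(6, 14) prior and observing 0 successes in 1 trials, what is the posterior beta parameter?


Posterior beta = prior beta + failures
Failures = 1 - 0 = 1
beta_post = 14 + 1 = 15

15


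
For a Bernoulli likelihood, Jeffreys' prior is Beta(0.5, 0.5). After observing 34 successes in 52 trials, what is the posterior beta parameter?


Jeffreys' prior for Bernoulli is Beta(0.5, 0.5).
Posterior is Beta(0.5 + k, 0.5 + n - k).
Posterior beta = 0.5 + (n - k) = 0.5 + 18 = 18.5

18.5


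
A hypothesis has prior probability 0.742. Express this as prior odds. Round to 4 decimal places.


Odds = P(H) / P(not H) = 0.742 / 0.258
= 2.876

2.876


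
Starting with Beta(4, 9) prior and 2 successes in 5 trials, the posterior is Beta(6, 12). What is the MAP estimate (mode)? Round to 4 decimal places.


The mode of Beta(a, b) when a > 1 and b > 1 is (a-1)/(a+b-2)
= (6 - 1) / (6 + 12 - 2)
= 5 / 16
= 0.3125

0.3125


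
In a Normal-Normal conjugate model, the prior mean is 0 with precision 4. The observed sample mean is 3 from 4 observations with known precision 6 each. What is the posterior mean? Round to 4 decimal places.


Posterior precision = tau0 + n*tau = 4 + 4*6 = 28
Posterior mean = (tau0*mu0 + n*tau*xbar) / posterior_precision
= (4*0 + 4*6*3) / 28
= 72 / 28 = 2.5714

2.5714


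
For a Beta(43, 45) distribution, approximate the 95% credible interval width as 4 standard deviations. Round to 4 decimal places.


Variance of Beta(a,b) = ab / ((a+b)^2 * (a+b+1))
= 43*45 / ((88)^2 * 89)
= 0.0028
SD = sqrt(0.0028) = 0.053
Width = 4 * SD = 0.2119

0.2119


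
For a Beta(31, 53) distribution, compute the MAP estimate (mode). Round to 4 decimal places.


MAP = mode = (a-1)/(a+b-2)
= (31-1)/(31+53-2)
= 30/82 = 0.3659

0.3659


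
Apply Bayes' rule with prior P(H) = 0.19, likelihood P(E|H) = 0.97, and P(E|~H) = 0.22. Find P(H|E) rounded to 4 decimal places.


Step 1: Compute marginal P(E) = P(E|H)P(H) + P(E|~H)P(~H)
= 0.97*0.19 + 0.22*0.81 = 0.3625
Step 2: P(H|E) = P(E|H)P(H)/P(E) = 0.1843/0.3625
= 0.5084

0.5084


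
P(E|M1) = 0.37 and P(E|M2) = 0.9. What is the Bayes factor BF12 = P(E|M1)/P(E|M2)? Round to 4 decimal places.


Bayes factor BF12 = P(E|M1) / P(E|M2)
= 0.37 / 0.9
= 0.4111

0.4111


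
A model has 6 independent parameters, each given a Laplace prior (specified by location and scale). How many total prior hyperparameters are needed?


Each Laplace prior needs 2 hyperparameters (location and scale).
Total = 2 * 6 = 12

12


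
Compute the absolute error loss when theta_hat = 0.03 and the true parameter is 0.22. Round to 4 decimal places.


L = |theta_hat - theta_true|
= |0.03 - 0.22| = 0.19

0.19


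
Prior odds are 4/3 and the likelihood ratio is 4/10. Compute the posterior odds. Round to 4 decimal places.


Posterior odds = prior odds * likelihood ratio
= (4/3) * (4/10)
= 16 / 30
= 0.5333

0.5333


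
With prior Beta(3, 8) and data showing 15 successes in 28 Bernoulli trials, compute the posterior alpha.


Conjugate update: alpha_posterior = alpha_prior + k
= 3 + 15 = 18

18


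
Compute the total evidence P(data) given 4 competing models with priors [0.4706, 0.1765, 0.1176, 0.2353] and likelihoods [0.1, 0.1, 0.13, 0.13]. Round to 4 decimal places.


Marginal likelihood = sum P(model_i) * P(data|model_i)
Model 1: 0.4706 * 0.1 = 0.0471
Model 2: 0.1765 * 0.1 = 0.0176
Model 3: 0.1176 * 0.13 = 0.0153
Model 4: 0.2353 * 0.13 = 0.0306
Total = 0.1106

0.1106


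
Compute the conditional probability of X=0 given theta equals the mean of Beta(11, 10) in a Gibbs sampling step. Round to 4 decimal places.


Mean of Beta(11, 10) = 0.5238
P(X=0 | theta=0.5238) = 0.4762

0.4762


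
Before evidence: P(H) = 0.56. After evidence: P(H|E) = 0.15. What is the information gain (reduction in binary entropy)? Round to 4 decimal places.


Prior entropy = 0.9896
Posterior entropy = 0.6098
Information gain = 0.9896 - 0.6098 = 0.3797

0.3797


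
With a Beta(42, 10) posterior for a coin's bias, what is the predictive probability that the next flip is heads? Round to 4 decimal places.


The predictive probability equals the posterior mean.
P(next = heads) = alpha / (alpha + beta)
= 42 / 52 = 0.8077

0.8077


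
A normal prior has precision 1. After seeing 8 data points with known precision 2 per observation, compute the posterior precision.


In the conjugate normal model, precisions add:
tau_posterior = tau_prior + n * tau_data
= 1 + 8*2 = 17

17


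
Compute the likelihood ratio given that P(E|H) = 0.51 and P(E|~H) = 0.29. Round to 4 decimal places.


LR = P(E|H) / P(E|~H)
= 0.51 / 0.29 = 1.7586

1.7586


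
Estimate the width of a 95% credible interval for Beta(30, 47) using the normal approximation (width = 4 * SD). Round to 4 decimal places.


For Beta(a,b): Var = ab/((a+b)^2(a+b+1))
Var = 0.003, SD = 0.0552
Approximate 95% CI width = 4 * 0.0552 = 0.2209

0.2209


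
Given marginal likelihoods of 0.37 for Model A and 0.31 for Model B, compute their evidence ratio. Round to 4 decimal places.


Ratio = ML(A) / ML(B) = 0.37/0.31
= 1.1935

1.1935


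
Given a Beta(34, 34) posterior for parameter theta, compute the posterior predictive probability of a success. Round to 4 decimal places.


For a Beta-Bernoulli model, the predictive probability is the mean:
P(success) = 34/(34+34) = 34/68 = 0.5

0.5


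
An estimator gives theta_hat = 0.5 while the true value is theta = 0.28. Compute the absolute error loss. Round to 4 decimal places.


The absolute error loss is |theta_hat - theta|
= |0.5 - 0.28|
= 0.22

0.22


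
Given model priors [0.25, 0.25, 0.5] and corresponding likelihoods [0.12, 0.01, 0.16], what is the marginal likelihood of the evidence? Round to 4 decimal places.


P(E) = sum_i P(M_i) P(E|M_i)
= 0.03 + 0.0025 + 0.08
= 0.1125

0.1125


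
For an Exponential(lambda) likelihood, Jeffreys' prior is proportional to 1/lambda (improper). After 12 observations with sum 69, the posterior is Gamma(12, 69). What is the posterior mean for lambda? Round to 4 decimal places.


Posterior = Gamma(n, sum_x) = Gamma(12, 69)
Posterior mean = shape/rate = 12/69
= 0.1739

0.1739


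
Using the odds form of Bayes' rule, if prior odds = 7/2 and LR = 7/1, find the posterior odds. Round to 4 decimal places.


Bayes' rule in odds form: posterior odds = prior odds * LR
= (7 * 7) / (2 * 1)
= 49/2 = 24.5

24.5


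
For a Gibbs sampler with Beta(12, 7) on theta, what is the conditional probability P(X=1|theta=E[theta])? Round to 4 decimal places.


E[theta] = 12/(12+7) = 0.6316
P(X=1|theta) = theta = 0.6316

0.6316


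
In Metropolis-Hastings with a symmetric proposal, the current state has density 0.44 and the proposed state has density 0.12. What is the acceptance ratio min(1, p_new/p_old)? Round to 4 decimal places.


Ratio = p_new / p_old = 0.12 / 0.44 = 0.2727
Acceptance = min(1, 0.2727) = 0.2727

0.2727


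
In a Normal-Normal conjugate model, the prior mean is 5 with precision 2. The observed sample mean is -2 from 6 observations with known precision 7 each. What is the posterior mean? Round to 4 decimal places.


Posterior precision = tau0 + n*tau = 2 + 6*7 = 44
Posterior mean = (tau0*mu0 + n*tau*xbar) / posterior_precision
= (2*5 + 6*7*-2) / 44
= -74 / 44 = -1.6818

-1.6818


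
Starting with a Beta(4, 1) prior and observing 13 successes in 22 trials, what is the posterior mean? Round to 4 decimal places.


Posterior parameters: alpha = 4 + 13 = 17
beta = 1 + 9 = 10
Posterior mean = alpha / (alpha + beta) = 17 / 27
= 0.6296

0.6296


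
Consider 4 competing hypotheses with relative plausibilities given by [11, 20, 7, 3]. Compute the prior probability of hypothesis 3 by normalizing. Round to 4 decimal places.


Sum of weights = 11 + 20 + 7 + 3 = 41
Normalized prior for H3 = 7 / 41
= 0.1707

0.1707


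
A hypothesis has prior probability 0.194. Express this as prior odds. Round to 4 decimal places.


Odds = P(H) / P(not H) = 0.194 / 0.806
= 0.2407

0.2407


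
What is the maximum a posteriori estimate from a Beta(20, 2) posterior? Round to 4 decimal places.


The MAP estimate equals the mode of the distribution.
Mode of Beta(a,b) = (a-1)/(a+b-2)
= 19/20
= 0.95

0.95


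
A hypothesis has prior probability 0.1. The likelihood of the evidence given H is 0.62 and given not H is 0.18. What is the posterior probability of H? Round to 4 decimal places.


Using Bayes' theorem:
P(E) = 0.1 * 0.62 + 0.9 * 0.18
P(E) = 0.224
P(H|E) = (0.1 * 0.62) / 0.224 = 0.2768

0.2768


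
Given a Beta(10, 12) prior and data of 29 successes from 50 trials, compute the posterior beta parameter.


Number of failures = 50 - 29 = 21
Posterior beta = 12 + 21 = 33

33


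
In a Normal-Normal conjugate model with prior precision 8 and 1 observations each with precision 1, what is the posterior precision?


Posterior precision = prior precision + n * observation precision
= 8 + 1 * 1
= 8 + 1 = 9

9


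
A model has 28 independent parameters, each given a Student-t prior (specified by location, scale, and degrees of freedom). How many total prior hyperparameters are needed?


Each Student-t prior needs 3 hyperparameters (location, scale, and degrees of freedom).
Total = 3 * 28 = 84

84


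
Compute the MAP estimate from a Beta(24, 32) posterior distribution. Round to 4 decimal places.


MAP = mode of Beta distribution
= (alpha - 1)/(alpha + beta - 2)
= (24-1)/(24+32-2)
= 23/54 = 0.4259

0.4259


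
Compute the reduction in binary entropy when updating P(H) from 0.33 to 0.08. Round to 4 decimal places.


H_before = -p*log2(p) - (1-p)*log2(1-p) for p=0.33: 0.9149
H_after for p=0.08: 0.4022
Reduction = 0.9149 - 0.4022 = 0.5127

0.5127


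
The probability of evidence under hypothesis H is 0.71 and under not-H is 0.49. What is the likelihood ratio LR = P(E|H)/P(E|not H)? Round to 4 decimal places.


LR = 0.71 / 0.49
= 1.449

1.449


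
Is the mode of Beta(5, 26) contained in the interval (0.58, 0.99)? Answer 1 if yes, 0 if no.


Mode = (a-1)/(a+b-2) = 4/29 = 0.1379
Interval: (0.58, 0.99)
Contains mode? 0

0


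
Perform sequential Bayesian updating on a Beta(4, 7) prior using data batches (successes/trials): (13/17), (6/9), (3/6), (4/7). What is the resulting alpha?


Accumulate successes: 26
Posterior alpha = prior alpha + sum of successes
= 4 + 26 = 30

30


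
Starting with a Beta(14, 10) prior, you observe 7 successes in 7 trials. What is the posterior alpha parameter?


For a Beta-Binomial conjugate model:
Posterior alpha = prior alpha + number of successes
= 14 + 7 = 21

21


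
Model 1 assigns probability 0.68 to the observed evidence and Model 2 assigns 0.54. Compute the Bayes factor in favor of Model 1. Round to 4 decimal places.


BF = P(data|M1) / P(data|M2)
= 0.68 / 0.54 = 1.2593

1.2593


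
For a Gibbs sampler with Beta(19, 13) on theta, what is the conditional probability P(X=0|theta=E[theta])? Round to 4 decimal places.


E[theta] = 19/(19+13) = 0.5938
P(X=0|theta) = 1 - theta = 0.4062

0.4062


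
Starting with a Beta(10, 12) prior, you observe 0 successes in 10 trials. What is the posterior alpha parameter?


For a Beta-Binomial conjugate model:
Posterior alpha = prior alpha + number of successes
= 10 + 0 = 10

10


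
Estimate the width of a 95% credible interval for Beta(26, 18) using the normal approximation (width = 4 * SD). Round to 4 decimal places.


For Beta(a,b): Var = ab/((a+b)^2(a+b+1))
Var = 0.0054, SD = 0.0733
Approximate 95% CI width = 4 * 0.0733 = 0.2932

0.2932


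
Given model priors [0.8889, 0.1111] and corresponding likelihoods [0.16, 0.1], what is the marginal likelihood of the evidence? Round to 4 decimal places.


P(E) = sum_i P(M_i) P(E|M_i)
= 0.1422 + 0.0111
= 0.1533

0.1533


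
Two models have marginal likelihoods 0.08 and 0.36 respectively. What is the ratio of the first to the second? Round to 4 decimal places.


Evidence ratio = 0.08 / 0.36
= 0.2222

0.2222


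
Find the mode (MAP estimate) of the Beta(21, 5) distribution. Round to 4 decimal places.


For Beta(a,b) with a,b > 1:
Mode = (a-1)/(a+b-2) = (21-1)/(26-2)
= 20/24 = 0.8333

0.8333


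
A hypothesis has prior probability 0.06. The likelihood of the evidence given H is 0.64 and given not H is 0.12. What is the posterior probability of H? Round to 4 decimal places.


Using Bayes' theorem:
P(E) = 0.06 * 0.64 + 0.94 * 0.12
P(E) = 0.1512
P(H|E) = (0.06 * 0.64) / 0.1512 = 0.254

0.254


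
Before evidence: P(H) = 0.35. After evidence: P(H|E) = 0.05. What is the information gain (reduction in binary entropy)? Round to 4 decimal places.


Prior entropy = 0.9341
Posterior entropy = 0.2864
Information gain = 0.9341 - 0.2864 = 0.6477

0.6477


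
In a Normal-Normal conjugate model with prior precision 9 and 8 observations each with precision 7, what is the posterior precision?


Posterior precision = prior precision + n * observation precision
= 9 + 8 * 7
= 9 + 56 = 65

65


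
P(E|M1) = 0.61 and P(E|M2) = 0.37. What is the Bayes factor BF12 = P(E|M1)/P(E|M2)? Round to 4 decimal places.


Bayes factor BF12 = P(E|M1) / P(E|M2)
= 0.61 / 0.37
= 1.6486

1.6486


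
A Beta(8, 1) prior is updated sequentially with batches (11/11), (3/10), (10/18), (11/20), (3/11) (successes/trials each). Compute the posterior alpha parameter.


Sequential conjugate updating is equivalent to a single batch update.
Total successes across all batches = 38
alpha_posterior = alpha_prior + total_successes = 8 + 38
= 46

46


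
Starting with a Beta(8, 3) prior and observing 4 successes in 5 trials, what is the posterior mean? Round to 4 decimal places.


Posterior parameters: alpha = 8 + 4 = 12
beta = 3 + 1 = 4
Posterior mean = alpha / (alpha + beta) = 12 / 16
= 0.75

0.75


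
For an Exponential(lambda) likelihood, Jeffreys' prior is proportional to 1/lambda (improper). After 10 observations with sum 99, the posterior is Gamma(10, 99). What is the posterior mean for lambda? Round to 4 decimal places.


Posterior = Gamma(n, sum_x) = Gamma(10, 99)
Posterior mean = shape/rate = 10/99
= 0.101

0.101


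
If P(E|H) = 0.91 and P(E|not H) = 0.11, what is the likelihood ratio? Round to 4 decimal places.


Likelihood ratio = P(E|H) / P(E|not H)
= 0.91 / 0.11
= 8.2727

8.2727


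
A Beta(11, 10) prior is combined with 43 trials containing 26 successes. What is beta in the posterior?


In conjugate updating:
beta_posterior = beta_prior + (n - k)
= 10 + (43 - 26)
= 10 + 17 = 27

27


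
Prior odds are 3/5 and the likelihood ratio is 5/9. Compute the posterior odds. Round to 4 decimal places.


Posterior odds = prior odds * likelihood ratio
= (3/5) * (5/9)
= 15 / 45
= 0.3333

0.3333


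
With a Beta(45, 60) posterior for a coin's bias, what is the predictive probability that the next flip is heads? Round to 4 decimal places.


The predictive probability equals the posterior mean.
P(next = heads) = alpha / (alpha + beta)
= 45 / 105 = 0.4286

0.4286


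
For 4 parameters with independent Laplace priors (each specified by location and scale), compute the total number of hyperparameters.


A Laplace prior has 2 hyperparameters per parameter.
Total = 4 * 2 = 8

8


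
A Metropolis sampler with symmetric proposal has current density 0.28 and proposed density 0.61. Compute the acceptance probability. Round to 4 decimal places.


For symmetric proposals, acceptance = min(1, pi(x*)/pi(x))
= min(1, 0.61/0.28)
= min(1, 2.1786) = 1.0

1.0


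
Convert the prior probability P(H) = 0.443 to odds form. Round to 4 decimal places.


P(not H) = 1 - 0.443 = 0.557
Odds = 0.443 / 0.557 = 0.7953

0.7953


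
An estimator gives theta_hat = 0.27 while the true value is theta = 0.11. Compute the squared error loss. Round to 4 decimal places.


The squared error loss is (theta_hat - theta)^2
= (0.27 - 0.11)^2
= (0.16)^2 = 0.0256

0.0256


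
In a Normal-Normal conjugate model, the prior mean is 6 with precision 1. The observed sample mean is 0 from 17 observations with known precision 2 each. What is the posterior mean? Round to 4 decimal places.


Posterior precision = tau0 + n*tau = 1 + 17*2 = 35
Posterior mean = (tau0*mu0 + n*tau*xbar) / posterior_precision
= (1*6 + 17*2*0) / 35
= 6 / 35 = 0.1714

0.1714


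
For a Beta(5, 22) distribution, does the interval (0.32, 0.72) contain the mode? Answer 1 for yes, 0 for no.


Mode of Beta(a,b) = (a-1)/(a+b-2)
= (5-1)/(5+22-2) = 0.16
Check: 0.32 <= 0.16 <= 0.72?
Result: 0

0


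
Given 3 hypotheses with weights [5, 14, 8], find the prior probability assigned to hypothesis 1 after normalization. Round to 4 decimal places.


To normalize, divide each weight by the sum of all weights.
Sum = 27
Prior(H1) = 5/27 = 0.1852

0.1852


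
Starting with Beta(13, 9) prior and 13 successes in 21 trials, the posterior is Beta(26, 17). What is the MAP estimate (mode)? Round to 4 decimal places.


The mode of Beta(a, b) when a > 1 and b > 1 is (a-1)/(a+b-2)
= (26 - 1) / (26 + 17 - 2)
= 25 / 41
= 0.6098

0.6098


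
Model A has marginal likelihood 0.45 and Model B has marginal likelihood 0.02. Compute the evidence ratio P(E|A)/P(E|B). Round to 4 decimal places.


Evidence ratio = P(E|A) / P(E|B)
= 0.45 / 0.02
= 22.5

22.5


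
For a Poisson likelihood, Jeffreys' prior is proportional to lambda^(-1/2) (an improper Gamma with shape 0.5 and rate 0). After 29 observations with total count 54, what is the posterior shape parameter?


Jeffreys' prior for Poisson is proportional to lambda^(-1/2).
Posterior is Gamma(0.5 + S, 0 + n) = Gamma(0.5 + 54, 29).
Posterior shape = 0.5 + S = 0.5 + 54 = 54.5

54.5


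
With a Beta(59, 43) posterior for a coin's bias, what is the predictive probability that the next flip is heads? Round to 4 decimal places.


The predictive probability equals the posterior mean.
P(next = heads) = alpha / (alpha + beta)
= 59 / 102 = 0.5784

0.5784


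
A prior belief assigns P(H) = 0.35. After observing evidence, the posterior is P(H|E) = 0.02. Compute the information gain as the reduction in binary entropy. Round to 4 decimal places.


H(prior) = -0.35*log2(0.35) - 0.65*log2(0.65)
= 0.9341
H(post) = -0.02*log2(0.02) - 0.98*log2(0.98)
= 0.1414
IG = 0.9341 - 0.1414 = 0.7926

0.7926


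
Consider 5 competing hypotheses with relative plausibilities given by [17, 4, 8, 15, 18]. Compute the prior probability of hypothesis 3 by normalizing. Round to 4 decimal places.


Sum of weights = 17 + 4 + 8 + 15 + 18 = 62
Normalized prior for H3 = 8 / 62
= 0.129

0.129


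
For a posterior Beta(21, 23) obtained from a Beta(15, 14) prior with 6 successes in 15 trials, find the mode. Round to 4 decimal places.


Mode = (alpha - 1) / (alpha + beta - 2)
= 20 / 42
= 0.4762

0.4762


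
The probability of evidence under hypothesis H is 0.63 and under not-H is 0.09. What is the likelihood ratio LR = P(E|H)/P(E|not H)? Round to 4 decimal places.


LR = 0.63 / 0.09
= 7.0

7.0


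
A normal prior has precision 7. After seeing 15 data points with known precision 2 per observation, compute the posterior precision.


In the conjugate normal model, precisions add:
tau_posterior = tau_prior + n * tau_data
= 7 + 15*2 = 37

37


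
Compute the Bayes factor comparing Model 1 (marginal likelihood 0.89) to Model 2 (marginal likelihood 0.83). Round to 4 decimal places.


BF12 = marginal likelihood of M1 / marginal likelihood of M2
= 0.89/0.83
= 1.0723

1.0723


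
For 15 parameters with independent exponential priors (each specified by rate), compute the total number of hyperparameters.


A exponential prior has 1 hyperparameter per parameter.
Total = 15 * 1 = 15

15


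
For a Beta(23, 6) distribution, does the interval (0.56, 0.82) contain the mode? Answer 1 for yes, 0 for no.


Mode of Beta(a,b) = (a-1)/(a+b-2)
= (23-1)/(23+6-2) = 0.8148
Check: 0.56 <= 0.8148 <= 0.82?
Result: 1

1


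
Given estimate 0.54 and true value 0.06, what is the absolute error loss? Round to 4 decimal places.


Absolute error = |estimate - true|
= |0.48| = 0.48

0.48


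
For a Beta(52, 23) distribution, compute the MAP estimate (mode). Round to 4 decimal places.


MAP = mode = (a-1)/(a+b-2)
= (52-1)/(52+23-2)
= 51/73 = 0.6986

0.6986


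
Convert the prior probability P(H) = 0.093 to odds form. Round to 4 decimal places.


P(not H) = 1 - 0.093 = 0.907
Odds = 0.093 / 0.907 = 0.1025

0.1025


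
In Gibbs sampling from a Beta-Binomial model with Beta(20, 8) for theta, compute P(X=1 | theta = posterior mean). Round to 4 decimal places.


Posterior mean = alpha/(alpha+beta) = 20/28 = 0.7143
P(X=1|theta=mean) = theta = 0.7143

0.7143


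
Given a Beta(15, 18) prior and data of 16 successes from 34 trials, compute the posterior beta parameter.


Number of failures = 34 - 16 = 18
Posterior beta = 18 + 18 = 36

36


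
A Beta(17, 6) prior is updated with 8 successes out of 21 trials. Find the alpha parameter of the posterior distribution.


In the Beta-Binomial conjugate update:
alpha_post = alpha_prior + successes
= 17 + 8
= 25

25


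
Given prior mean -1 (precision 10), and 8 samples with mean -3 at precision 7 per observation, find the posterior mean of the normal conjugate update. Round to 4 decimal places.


The posterior mean is a precision-weighted average of prior and data.
Post. prec. = 10 + 56 = 66
Post. mean = (-10 + -168)/66 = -178/66 = -2.697

-2.697


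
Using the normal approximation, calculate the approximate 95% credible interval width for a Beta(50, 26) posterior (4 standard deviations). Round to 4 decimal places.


Var(Beta) = 50*26/(76^2 * 77) = 0.0029
SD = 0.0541
Width ~ 4*SD = 0.2163

0.2163


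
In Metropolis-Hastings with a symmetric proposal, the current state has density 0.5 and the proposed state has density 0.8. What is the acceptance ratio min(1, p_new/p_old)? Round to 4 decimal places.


Ratio = p_new / p_old = 0.8 / 0.5 = 1.6
Acceptance = min(1, 1.6) = 1.0

1.0


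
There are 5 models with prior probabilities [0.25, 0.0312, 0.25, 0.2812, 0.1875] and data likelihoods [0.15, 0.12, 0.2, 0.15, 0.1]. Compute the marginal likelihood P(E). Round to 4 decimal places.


P(E) = sum over models of P(M_i) * P(E|M_i)
= 0.25*0.15 + 0.0312*0.12 + 0.25*0.2 + 0.2812*0.15 + 0.1875*0.1
= 0.1522

0.1522


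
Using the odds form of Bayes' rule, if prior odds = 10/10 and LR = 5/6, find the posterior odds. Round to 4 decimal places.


Bayes' rule in odds form: posterior odds = prior odds * LR
= (10 * 5) / (10 * 6)
= 50/60 = 0.8333

0.8333


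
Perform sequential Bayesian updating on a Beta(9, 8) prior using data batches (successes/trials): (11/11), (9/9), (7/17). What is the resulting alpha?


Accumulate successes: 27
Posterior alpha = prior alpha + sum of successes
= 9 + 27 = 36

36


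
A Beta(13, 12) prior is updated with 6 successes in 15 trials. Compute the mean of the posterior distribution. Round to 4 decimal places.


After update: Beta(19, 21)
Mean = 19 / (19 + 21) = 19 / 40
= 0.475

0.475


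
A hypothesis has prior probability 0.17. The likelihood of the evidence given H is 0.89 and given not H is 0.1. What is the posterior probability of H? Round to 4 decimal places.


Using Bayes' theorem:
P(E) = 0.17 * 0.89 + 0.83 * 0.1
P(E) = 0.2343
P(H|E) = (0.17 * 0.89) / 0.2343 = 0.6458

0.6458


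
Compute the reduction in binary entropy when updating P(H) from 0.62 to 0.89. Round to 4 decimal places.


H_before = -p*log2(p) - (1-p)*log2(1-p) for p=0.62: 0.958
H_after for p=0.89: 0.4999
Reduction = 0.958 - 0.4999 = 0.4581

0.4581


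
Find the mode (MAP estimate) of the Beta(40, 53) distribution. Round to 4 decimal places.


For Beta(a,b) with a,b > 1:
Mode = (a-1)/(a+b-2) = (40-1)/(93-2)
= 39/91 = 0.4286

0.4286


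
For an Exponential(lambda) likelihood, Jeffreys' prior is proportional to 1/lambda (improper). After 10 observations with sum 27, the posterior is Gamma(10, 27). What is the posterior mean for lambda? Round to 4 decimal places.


Posterior = Gamma(n, sum_x) = Gamma(10, 27)
Posterior mean = shape/rate = 10/27
= 0.3704

0.3704


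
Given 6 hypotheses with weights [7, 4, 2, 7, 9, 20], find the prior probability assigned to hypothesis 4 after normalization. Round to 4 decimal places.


To normalize, divide each weight by the sum of all weights.
Sum = 49
Prior(H4) = 7/49 = 0.1429

0.1429


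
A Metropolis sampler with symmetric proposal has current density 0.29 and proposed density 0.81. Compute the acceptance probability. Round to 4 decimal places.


For symmetric proposals, acceptance = min(1, pi(x*)/pi(x))
= min(1, 0.81/0.29)
= min(1, 2.7931) = 1.0

1.0


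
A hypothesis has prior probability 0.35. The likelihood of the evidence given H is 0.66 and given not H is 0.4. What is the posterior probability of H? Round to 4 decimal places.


Using Bayes' theorem:
P(E) = 0.35 * 0.66 + 0.65 * 0.4
P(E) = 0.491
P(H|E) = (0.35 * 0.66) / 0.491 = 0.4705

0.4705


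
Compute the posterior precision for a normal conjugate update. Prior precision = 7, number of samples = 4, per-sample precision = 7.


tau_post = tau_0 + n * tau
= 7 + 4 * 7 = 35

35


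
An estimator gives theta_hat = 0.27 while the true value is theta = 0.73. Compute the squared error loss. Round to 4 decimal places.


The squared error loss is (theta_hat - theta)^2
= (0.27 - 0.73)^2
= (-0.46)^2 = 0.2116

0.2116


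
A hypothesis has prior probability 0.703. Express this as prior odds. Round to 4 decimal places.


Odds = P(H) / P(not H) = 0.703 / 0.297
= 2.367

2.367


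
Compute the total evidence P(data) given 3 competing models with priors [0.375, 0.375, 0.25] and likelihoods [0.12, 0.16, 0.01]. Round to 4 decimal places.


Marginal likelihood = sum P(model_i) * P(data|model_i)
Model 1: 0.375 * 0.12 = 0.045
Model 2: 0.375 * 0.16 = 0.06
Model 3: 0.25 * 0.01 = 0.0025
Total = 0.1075

0.1075


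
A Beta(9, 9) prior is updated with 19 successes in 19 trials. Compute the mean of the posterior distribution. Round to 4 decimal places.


After update: Beta(28, 9)
Mean = 28 / (28 + 9) = 28 / 37
= 0.7568

0.7568


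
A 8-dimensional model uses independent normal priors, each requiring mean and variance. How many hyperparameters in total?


Per parameter: 2 (mean and variance).
Total = 8 * 2 = 16

16


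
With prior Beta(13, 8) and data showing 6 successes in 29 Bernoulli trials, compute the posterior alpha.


Conjugate update: alpha_posterior = alpha_prior + k
= 13 + 6 = 19

19


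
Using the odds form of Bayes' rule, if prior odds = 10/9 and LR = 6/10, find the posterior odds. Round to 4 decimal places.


Bayes' rule in odds form: posterior odds = prior odds * LR
= (10 * 6) / (9 * 10)
= 60/90 = 0.6667

0.6667


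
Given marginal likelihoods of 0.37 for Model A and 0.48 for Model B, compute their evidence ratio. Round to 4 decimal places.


Ratio = ML(A) / ML(B) = 0.37/0.48
= 0.7708

0.7708


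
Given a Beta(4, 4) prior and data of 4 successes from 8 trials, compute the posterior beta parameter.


Number of failures = 8 - 4 = 4
Posterior beta = 4 + 4 = 8

8


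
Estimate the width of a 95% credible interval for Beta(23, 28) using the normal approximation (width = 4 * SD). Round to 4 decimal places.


For Beta(a,b): Var = ab/((a+b)^2(a+b+1))
Var = 0.0048, SD = 0.069
Approximate 95% CI width = 4 * 0.069 = 0.276

0.276


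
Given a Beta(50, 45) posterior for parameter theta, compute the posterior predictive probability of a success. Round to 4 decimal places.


For a Beta-Bernoulli model, the predictive probability is the mean:
P(success) = 50/(50+45) = 50/95 = 0.5263

0.5263


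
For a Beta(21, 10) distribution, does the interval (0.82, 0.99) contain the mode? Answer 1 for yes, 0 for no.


Mode of Beta(a,b) = (a-1)/(a+b-2)
= (21-1)/(21+10-2) = 0.6897
Check: 0.82 <= 0.6897 <= 0.99?
Result: 0

0


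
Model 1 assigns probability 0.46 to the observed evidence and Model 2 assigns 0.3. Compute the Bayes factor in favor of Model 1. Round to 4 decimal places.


BF = P(data|M1) / P(data|M2)
= 0.46 / 0.3 = 1.5333

1.5333


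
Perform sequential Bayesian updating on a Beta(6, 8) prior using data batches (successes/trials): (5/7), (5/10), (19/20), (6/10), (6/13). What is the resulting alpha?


Accumulate successes: 41
Posterior alpha = prior alpha + sum of successes
= 6 + 41 = 47

47


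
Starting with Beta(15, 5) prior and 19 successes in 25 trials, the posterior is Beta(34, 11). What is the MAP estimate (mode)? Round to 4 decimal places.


The mode of Beta(a, b) when a > 1 and b > 1 is (a-1)/(a+b-2)
= (34 - 1) / (34 + 11 - 2)
= 33 / 43
= 0.7674

0.7674


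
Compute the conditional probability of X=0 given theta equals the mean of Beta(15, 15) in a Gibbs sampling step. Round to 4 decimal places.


Mean of Beta(15, 15) = 0.5
P(X=0 | theta=0.5) = 0.5

0.5


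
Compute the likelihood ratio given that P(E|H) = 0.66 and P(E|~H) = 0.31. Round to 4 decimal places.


LR = P(E|H) / P(E|~H)
= 0.66 / 0.31 = 2.129

2.129


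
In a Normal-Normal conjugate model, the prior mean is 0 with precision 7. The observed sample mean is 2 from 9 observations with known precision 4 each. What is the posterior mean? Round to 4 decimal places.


Posterior precision = tau0 + n*tau = 7 + 9*4 = 43
Posterior mean = (tau0*mu0 + n*tau*xbar) / posterior_precision
= (7*0 + 9*4*2) / 43
= 72 / 43 = 1.6744

1.6744


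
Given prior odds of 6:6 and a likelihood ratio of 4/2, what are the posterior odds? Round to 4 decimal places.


Posterior odds = prior odds * LR
Prior odds = 6/6 = 1.0
LR = 4/2 = 2.0
Posterior odds = 1.0 * 2.0 = 2.0

2.0


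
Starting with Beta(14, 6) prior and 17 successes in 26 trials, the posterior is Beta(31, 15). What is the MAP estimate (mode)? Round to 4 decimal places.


The mode of Beta(a, b) when a > 1 and b > 1 is (a-1)/(a+b-2)
= (31 - 1) / (31 + 15 - 2)
= 30 / 44
= 0.6818

0.6818


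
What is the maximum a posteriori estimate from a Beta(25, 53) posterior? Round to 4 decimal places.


The MAP estimate equals the mode of the distribution.
Mode of Beta(a,b) = (a-1)/(a+b-2)
= 24/76
= 0.3158

0.3158


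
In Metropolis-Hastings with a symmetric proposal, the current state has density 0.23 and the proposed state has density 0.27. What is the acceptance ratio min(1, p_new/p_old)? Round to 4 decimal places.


Ratio = p_new / p_old = 0.27 / 0.23 = 1.1739
Acceptance = min(1, 1.1739) = 1.0

1.0


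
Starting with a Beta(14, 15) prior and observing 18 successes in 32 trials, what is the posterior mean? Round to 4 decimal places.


Posterior parameters: alpha = 14 + 18 = 32
beta = 15 + 14 = 29
Posterior mean = alpha / (alpha + beta) = 32 / 61
= 0.5246

0.5246


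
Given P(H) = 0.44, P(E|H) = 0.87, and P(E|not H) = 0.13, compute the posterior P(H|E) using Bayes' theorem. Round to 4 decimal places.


By Bayes' theorem: P(H|E) = P(E|H)*P(H) / P(E)
P(E) = P(E|H)*P(H) + P(E|not H)*P(not H)
P(E) = 0.87*0.44 + 0.13*0.56 = 0.4556
P(H|E) = 0.87*0.44 / 0.4556 = 0.8402

0.8402


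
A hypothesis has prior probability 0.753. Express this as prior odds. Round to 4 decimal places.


Odds = P(H) / P(not H) = 0.753 / 0.247
= 3.0486

3.0486


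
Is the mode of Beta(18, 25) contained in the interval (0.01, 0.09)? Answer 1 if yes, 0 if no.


Mode = (a-1)/(a+b-2) = 17/41 = 0.4146
Interval: (0.01, 0.09)
Contains mode? 0

0


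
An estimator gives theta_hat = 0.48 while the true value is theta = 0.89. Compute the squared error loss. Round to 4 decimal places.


The squared error loss is (theta_hat - theta)^2
= (0.48 - 0.89)^2
= (-0.41)^2 = 0.1681

0.1681


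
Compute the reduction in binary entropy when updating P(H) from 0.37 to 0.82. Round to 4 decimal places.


H_before = -p*log2(p) - (1-p)*log2(1-p) for p=0.37: 0.9507
H_after for p=0.82: 0.6801
Reduction = 0.9507 - 0.6801 = 0.2706

0.2706


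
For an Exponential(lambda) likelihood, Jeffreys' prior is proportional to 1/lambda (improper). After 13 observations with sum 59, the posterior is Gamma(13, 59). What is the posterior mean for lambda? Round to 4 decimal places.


Posterior = Gamma(n, sum_x) = Gamma(13, 59)
Posterior mean = shape/rate = 13/59
= 0.2203

0.2203


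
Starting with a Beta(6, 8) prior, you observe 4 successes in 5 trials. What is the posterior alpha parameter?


For a Beta-Binomial conjugate model:
Posterior alpha = prior alpha + number of successes
= 6 + 4 = 10

10


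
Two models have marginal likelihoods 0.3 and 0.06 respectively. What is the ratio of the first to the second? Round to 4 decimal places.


Evidence ratio = 0.3 / 0.06
= 5.0

5.0


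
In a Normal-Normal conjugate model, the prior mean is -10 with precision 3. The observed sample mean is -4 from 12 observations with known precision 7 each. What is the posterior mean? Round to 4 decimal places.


Posterior precision = tau0 + n*tau = 3 + 12*7 = 87
Posterior mean = (tau0*mu0 + n*tau*xbar) / posterior_precision
= (3*-10 + 12*7*-4) / 87
= -366 / 87 = -4.2069

-4.2069


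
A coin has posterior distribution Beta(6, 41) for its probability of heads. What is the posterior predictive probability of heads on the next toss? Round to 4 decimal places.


Posterior predictive = E[theta] = alpha/(alpha+beta)
= 6/47
= 0.1277

0.1277


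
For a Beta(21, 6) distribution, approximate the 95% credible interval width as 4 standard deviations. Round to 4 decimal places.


Variance of Beta(a,b) = ab / ((a+b)^2 * (a+b+1))
= 21*6 / ((27)^2 * 28)
= 0.0062
SD = sqrt(0.0062) = 0.0786
Width = 4 * SD = 0.3143

0.3143


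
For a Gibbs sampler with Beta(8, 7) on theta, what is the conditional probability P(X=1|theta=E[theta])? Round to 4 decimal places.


E[theta] = 8/(8+7) = 0.5333
P(X=1|theta) = theta = 0.5333

0.5333


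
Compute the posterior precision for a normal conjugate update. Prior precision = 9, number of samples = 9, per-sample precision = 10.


tau_post = tau_0 + n * tau
= 9 + 9 * 10 = 99

99


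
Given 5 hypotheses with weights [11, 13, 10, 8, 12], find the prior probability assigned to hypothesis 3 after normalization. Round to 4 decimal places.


To normalize, divide each weight by the sum of all weights.
Sum = 54
Prior(H3) = 10/54 = 0.1852

0.1852


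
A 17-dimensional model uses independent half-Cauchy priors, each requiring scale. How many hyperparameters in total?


Per parameter: 1 (scale).
Total = 17 * 1 = 17

17


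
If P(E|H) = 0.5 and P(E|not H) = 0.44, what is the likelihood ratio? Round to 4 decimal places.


Likelihood ratio = P(E|H) / P(E|not H)
= 0.5 / 0.44
= 1.1364

1.1364


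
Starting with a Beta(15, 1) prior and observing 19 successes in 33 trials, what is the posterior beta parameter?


Posterior beta = prior beta + failures
Failures = 33 - 19 = 14
beta_post = 1 + 14 = 15

15


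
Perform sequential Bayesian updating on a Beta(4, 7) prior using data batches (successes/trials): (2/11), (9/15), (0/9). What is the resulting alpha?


Accumulate successes: 11
Posterior alpha = prior alpha + sum of successes
= 4 + 11 = 15

15


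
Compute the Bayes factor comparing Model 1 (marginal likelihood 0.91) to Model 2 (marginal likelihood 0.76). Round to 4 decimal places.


BF12 = marginal likelihood of M1 / marginal likelihood of M2
= 0.91/0.76
= 1.1974

1.1974


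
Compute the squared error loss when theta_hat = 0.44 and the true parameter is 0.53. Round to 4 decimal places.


L = (theta_hat - theta_true)^2
= (0.44 - 0.53)^2
= -0.09^2 = 0.0081

0.0081


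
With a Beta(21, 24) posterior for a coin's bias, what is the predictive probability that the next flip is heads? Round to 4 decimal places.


The predictive probability equals the posterior mean.
P(next = heads) = alpha / (alpha + beta)
= 21 / 45 = 0.4667

0.4667


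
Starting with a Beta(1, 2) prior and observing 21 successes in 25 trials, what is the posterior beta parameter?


Posterior beta = prior beta + failures
Failures = 25 - 21 = 4
beta_post = 2 + 4 = 6

6


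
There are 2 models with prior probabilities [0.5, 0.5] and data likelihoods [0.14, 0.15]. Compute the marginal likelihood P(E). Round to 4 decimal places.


P(E) = sum over models of P(M_i) * P(E|M_i)
= 0.5*0.14 + 0.5*0.15
= 0.145

0.145


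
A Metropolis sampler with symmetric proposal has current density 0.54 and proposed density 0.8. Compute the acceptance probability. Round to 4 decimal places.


For symmetric proposals, acceptance = min(1, pi(x*)/pi(x))
= min(1, 0.8/0.54)
= min(1, 1.4815) = 1.0

1.0


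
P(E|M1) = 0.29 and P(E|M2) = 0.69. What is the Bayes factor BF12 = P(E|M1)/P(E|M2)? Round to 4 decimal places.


Bayes factor BF12 = P(E|M1) / P(E|M2)
= 0.29 / 0.69
= 0.4203

0.4203


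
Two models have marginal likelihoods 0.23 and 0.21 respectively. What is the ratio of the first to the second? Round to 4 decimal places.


Evidence ratio = 0.23 / 0.21
= 1.0952

1.0952


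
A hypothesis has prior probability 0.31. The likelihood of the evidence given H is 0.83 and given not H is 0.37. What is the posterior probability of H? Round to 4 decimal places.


Using Bayes' theorem:
P(E) = 0.31 * 0.83 + 0.69 * 0.37
P(E) = 0.5126
P(H|E) = (0.31 * 0.83) / 0.5126 = 0.502

0.502


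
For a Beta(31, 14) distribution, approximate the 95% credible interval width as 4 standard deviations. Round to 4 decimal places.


Variance of Beta(a,b) = ab / ((a+b)^2 * (a+b+1))
= 31*14 / ((45)^2 * 46)
= 0.0047
SD = sqrt(0.0047) = 0.0683
Width = 4 * SD = 0.273

0.273


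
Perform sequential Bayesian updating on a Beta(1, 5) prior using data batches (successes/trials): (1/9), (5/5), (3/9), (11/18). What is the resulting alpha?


Accumulate successes: 20
Posterior alpha = prior alpha + sum of successes
= 1 + 20 = 21

21


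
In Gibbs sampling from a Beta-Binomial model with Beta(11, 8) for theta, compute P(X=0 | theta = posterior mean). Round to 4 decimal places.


Posterior mean = alpha/(alpha+beta) = 11/19 = 0.5789
P(X=0|theta=mean) = 1 - theta = 0.4211

0.4211


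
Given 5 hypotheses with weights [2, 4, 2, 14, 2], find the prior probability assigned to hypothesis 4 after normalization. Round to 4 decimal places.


To normalize, divide each weight by the sum of all weights.
Sum = 24
Prior(H4) = 14/24 = 0.5833

0.5833


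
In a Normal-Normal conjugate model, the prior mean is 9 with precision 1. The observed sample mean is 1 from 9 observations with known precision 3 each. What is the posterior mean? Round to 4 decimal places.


Posterior precision = tau0 + n*tau = 1 + 9*3 = 28
Posterior mean = (tau0*mu0 + n*tau*xbar) / posterior_precision
= (1*9 + 9*3*1) / 28
= 36 / 28 = 1.2857

1.2857
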